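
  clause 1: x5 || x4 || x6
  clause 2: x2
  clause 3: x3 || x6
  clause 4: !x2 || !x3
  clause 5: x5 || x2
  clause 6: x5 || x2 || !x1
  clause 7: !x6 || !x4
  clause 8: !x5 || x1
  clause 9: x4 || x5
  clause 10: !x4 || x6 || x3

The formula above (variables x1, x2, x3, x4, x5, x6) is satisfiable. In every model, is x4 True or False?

False

Suppose x4 = true.
(x2) alone gives x2 = true.
(!x3) alone gives x3 = false.
(x6) alone gives x6 = true.
Now (!x6) is unsatisfied and unit — conflict.
So every satisfying assignment has x4 = False.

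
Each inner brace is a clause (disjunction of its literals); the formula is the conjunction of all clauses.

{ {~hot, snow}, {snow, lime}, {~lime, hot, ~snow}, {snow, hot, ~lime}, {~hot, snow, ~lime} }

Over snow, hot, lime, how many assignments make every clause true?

3

There are 2^3 = 8 truth assignments over (snow, hot, lime).
Split on hot. With hot = 1, the clauses containing hot are satisfied and ~hot drops from the rest; 2 of the 2^2 = 4 assignments to the other variables satisfy what remains.
With hot = 0, by the same count on the reduced clause set, 1 assignment works.
Total: 2 + 1 = 3.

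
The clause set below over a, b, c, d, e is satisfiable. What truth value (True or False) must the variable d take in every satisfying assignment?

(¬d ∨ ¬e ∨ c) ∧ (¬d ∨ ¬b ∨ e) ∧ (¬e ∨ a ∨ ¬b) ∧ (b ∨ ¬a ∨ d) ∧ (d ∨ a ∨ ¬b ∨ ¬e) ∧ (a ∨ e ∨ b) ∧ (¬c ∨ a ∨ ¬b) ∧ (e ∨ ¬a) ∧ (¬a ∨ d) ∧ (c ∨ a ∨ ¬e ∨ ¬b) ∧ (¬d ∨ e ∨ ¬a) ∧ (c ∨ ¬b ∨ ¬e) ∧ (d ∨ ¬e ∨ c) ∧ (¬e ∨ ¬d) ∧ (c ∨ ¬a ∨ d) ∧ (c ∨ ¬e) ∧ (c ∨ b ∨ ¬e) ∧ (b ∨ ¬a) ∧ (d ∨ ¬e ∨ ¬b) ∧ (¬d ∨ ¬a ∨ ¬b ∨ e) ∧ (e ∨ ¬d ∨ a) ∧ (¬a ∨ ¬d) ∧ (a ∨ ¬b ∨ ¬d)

False

Suppose d = True.
The clause (¬e) is unit, so e = False.
The clause (¬b) is unit, so b = False.
The clause (a) is unit, so a = True.
Now (¬a) is unsatisfied and unit — conflict.
So every satisfying assignment has d = False.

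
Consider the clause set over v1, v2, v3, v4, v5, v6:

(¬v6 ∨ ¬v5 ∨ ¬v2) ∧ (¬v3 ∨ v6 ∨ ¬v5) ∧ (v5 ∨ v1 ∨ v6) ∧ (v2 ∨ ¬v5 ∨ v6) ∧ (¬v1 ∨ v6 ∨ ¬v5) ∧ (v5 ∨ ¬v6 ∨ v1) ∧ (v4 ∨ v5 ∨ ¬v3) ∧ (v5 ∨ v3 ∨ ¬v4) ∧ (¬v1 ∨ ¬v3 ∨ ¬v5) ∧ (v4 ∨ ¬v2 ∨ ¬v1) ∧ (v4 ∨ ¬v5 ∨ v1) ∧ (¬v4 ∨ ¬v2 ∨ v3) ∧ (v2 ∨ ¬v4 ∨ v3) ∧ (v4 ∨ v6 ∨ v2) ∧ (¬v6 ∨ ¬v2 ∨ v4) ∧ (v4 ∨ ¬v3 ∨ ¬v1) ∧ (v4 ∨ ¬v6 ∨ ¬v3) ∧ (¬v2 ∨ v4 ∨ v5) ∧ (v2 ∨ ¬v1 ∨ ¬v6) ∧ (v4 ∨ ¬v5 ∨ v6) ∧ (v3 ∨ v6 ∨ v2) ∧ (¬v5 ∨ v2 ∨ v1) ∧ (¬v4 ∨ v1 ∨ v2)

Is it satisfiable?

Case v6 = True:
Case v5 = False:
From the singleton clause (v1), v1 = True.
From the singleton clause (v2), v2 = True.
From the singleton clause (v4), v4 = True.
From the singleton clause (v3), v3 = True.
This assignment satisfies each clause.
A satisfying assignment: v1 ↦ True, v2 ↦ True, v3 ↦ True, v4 ↦ True, v5 ↦ False, v6 ↦ True.

Yes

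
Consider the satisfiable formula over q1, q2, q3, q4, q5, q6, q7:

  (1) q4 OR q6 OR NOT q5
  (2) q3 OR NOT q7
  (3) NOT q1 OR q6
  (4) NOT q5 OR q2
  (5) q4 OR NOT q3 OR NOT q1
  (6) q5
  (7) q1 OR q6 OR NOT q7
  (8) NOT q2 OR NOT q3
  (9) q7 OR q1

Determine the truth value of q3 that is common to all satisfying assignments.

False

Suppose q3 = true.
From the singleton clause (q5), q5 = true.
From the singleton clause (q2), q2 = true.
But (NOT q2) is also a unit clause — contradiction.
So every satisfying assignment has q3 = False.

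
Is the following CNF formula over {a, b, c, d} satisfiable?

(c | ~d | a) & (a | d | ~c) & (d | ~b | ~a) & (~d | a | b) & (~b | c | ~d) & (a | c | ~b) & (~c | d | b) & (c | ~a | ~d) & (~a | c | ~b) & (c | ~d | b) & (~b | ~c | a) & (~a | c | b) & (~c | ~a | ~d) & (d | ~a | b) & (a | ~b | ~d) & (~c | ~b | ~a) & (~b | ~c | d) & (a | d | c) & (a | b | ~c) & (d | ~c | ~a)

No, unsatisfiable

Try c = 1.
Try a = 1.
The clause (~d) is unit, so d = 0.
That conflicts with the unit clause (d).
Backtrack on a: now try a = 0.
The clause (d) is unit, so d = 1.
The clause (b) is unit, so b = 1.
That conflicts with the unit clause (~b).
Both values of a lead to a conflict.
Backtrack on c: now try c = 0.
Try d = 0.
The clause (a) is unit, so a = 1.
The clause (~b) is unit, so b = 0.
That conflicts with the unit clause (b).
Backtrack on d: now try d = 1.
The clause (a) is unit, so a = 1.
That conflicts with the unit clause (~a).
Both values of d lead to a conflict.
Both values of c lead to a conflict.
No assignment satisfies every clause.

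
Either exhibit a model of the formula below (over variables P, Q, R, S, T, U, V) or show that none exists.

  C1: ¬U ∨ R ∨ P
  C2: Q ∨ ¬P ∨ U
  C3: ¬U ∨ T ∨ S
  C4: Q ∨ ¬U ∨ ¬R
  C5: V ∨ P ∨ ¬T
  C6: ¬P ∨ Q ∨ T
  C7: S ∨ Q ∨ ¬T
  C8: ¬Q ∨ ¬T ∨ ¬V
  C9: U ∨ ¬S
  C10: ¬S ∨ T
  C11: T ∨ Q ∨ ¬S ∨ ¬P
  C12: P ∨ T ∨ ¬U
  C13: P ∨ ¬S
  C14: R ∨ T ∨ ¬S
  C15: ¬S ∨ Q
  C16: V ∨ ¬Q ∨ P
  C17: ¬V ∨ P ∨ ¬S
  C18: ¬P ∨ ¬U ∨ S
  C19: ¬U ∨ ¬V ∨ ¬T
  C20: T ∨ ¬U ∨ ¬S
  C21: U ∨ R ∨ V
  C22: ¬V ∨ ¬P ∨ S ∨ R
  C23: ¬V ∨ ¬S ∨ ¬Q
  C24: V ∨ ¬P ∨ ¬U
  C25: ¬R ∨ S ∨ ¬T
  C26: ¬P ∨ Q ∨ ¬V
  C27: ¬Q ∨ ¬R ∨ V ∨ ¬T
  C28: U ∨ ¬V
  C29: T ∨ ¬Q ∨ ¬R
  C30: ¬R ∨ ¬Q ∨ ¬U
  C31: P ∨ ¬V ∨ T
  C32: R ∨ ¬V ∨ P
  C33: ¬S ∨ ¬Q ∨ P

Try U = False.
From the singleton clause (¬S), S = False.
From the singleton clause (¬V), V = False.
From the singleton clause (R), R = True.
From the singleton clause (¬T), T = False.
From the singleton clause (¬Q), Q = False.
From the singleton clause (¬P), P = False.
This assignment satisfies each clause.

P: False; Q: False; R: True; S: False; T: False; U: False; V: False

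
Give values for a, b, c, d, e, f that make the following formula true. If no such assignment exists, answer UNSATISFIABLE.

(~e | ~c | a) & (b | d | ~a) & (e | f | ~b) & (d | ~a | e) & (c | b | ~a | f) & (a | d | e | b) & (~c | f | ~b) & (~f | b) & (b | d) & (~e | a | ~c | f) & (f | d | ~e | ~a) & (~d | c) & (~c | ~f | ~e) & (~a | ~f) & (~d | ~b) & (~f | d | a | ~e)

a ↦ 1; b ↦ 0; c ↦ 1; d ↦ 1; e ↦ 0; f ↦ 0

Suppose f = 0.
Suppose e = 0.
The clause (~b) is unit, so b = 0.
The clause (d) is unit, so d = 1.
The clause (c) is unit, so c = 1.
Every clause is now satisfied; a is unconstrained.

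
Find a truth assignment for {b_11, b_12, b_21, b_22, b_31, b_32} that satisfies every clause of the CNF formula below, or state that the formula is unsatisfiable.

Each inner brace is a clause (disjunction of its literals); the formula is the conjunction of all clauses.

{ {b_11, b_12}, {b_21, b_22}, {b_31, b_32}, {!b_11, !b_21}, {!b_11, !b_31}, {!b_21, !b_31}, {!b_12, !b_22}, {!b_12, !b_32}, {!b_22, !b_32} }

UNSATISFIABLE

Branch on b_11: set b_11 = true.
The clause (!b_21) is unit, so b_21 = false.
The clause (b_22) is unit, so b_22 = true.
The clause (!b_31) is unit, so b_31 = false.
The clause (b_32) is unit, so b_32 = true.
That conflicts with the unit clause (!b_32).
So b_11 must be the other value — set b_11 = false.
The clause (b_12) is unit, so b_12 = true.
The clause (!b_22) is unit, so b_22 = false.
The clause (b_21) is unit, so b_21 = true.
The clause (!b_31) is unit, so b_31 = false.
The clause (b_32) is unit, so b_32 = true.
That conflicts with the unit clause (!b_32).
Either choice for b_11 ends in contradiction.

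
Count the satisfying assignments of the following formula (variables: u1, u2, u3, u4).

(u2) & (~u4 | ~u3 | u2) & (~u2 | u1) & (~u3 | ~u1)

There are 2^4 = 16 truth assignments over (u1, u2, u3, u4).
Check each against the 4 clauses (columns in the order u1, u2, u3, u4):
  F F F F  ✗ fails (u2)
  F F F T  ✗ fails (u2)
  F F T F  ✗ fails (u2)
  F F T T  ✗ fails (u2)
  F T F F  ✗ fails (~u2 | u1)
  F T F T  ✗ fails (~u2 | u1)
  F T T F  ✗ fails (~u2 | u1)
  F T T T  ✗ fails (~u2 | u1)
  T F F F  ✗ fails (u2)
  T F F T  ✗ fails (u2)
  T F T F  ✗ fails (u2)
  T F T T  ✗ fails (u2)
  T T F F  ✓ satisfies all
  T T F T  ✓ satisfies all
  T T T F  ✗ fails (~u3 | ~u1)
  T T T T  ✗ fails (~u3 | ~u1)
2 of the 16 rows are models.

2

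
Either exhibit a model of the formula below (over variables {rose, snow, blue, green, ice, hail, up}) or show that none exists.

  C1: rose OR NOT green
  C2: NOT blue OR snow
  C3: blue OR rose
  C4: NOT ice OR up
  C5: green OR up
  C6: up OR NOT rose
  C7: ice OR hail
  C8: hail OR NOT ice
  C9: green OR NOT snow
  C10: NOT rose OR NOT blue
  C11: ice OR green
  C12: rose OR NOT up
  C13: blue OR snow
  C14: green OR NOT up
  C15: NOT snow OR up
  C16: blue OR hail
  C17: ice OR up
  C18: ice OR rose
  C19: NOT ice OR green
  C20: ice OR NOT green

Branch on rose: set rose = true.
Unit clause (up) forces up = true.
Unit clause (NOT blue) forces blue = false.
Unit clause (snow) forces snow = true.
Unit clause (green) forces green = true.
Unit clause (hail) forces hail = true.
Unit clause (ice) forces ice = true.
This assignment satisfies each clause.

rose ↦ true,  snow ↦ true,  blue ↦ false,  green ↦ true,  ice ↦ true,  hail ↦ true,  up ↦ true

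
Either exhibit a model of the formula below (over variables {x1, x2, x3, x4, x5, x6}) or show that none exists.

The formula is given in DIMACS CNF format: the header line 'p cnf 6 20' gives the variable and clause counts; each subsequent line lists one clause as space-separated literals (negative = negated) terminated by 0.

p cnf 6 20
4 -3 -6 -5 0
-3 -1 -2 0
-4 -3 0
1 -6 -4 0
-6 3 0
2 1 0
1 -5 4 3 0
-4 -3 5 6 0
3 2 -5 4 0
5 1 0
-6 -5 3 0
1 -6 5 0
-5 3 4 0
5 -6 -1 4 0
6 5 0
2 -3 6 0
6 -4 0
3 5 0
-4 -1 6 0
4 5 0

Suppose x4 = False.
(x5) alone gives x5 = True.
(x3) alone gives x3 = True.
(¬x6) alone gives x6 = False.
(x2) alone gives x2 = True.
(¬x1) alone gives x1 = False.
This assignment satisfies each clause.

x1=False; x2=True; x3=True; x4=False; x5=True; x6=False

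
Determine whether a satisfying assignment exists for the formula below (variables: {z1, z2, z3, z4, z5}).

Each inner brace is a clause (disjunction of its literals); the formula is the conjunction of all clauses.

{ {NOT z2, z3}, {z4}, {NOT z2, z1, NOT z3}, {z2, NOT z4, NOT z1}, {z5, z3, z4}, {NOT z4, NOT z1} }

Yes, satisfiable

(z4) alone gives z4 = true.
(NOT z1) alone gives z1 = false.
Suppose z2 = false.
Every clause is now satisfied; z3, z5 are unconstrained.
A satisfying assignment: z1: false, z2: false, z3: false, z4: true, z5: false.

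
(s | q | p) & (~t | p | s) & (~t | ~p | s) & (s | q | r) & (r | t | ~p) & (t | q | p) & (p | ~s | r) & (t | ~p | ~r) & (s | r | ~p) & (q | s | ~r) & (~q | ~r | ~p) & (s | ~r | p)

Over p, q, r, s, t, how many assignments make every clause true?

There are 2^5 = 32 truth assignments over (p, q, r, s, t).
Split on s. With s = 1, the clauses containing s are satisfied and ~s drops from the rest; 6 of the 2^4 = 16 assignments to the other variables satisfy what remains.
With s = 0, by the same count on the reduced clause set, 1 assignment works.
(One model: p=F, q=F, r=T, s=T, t=T.)
Total: 6 + 1 = 7.

7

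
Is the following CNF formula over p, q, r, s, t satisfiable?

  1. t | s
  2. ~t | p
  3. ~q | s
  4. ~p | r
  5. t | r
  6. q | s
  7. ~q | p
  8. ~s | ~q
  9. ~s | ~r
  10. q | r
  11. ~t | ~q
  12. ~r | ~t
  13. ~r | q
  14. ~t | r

Case t = 1:
The clause (p) is unit, so p = 1.
The clause (r) is unit, so r = 1.
But (~r) is also a unit clause — contradiction.
Backtrack on t: now try t = 0.
The clause (s) is unit, so s = 1.
The clause (r) is unit, so r = 1.
But (~r) is also a unit clause — contradiction.
Neither t = 1 nor t = 0 works.
No assignment satisfies every clause.

No, unsatisfiable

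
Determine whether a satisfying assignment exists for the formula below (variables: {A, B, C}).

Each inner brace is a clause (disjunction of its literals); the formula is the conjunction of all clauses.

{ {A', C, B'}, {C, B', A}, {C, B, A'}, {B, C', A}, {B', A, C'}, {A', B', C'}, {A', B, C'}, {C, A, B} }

Case A = 0:
Case C = 1:
(B) alone gives B = 1.
But (B') is also a unit clause — contradiction.
Undo C and try C = 0.
(B') alone gives B = 0.
But (B) is also a unit clause — contradiction.
Either choice for C ends in contradiction.
Undo A and try A = 1.
Case C = 1:
(B') alone gives B = 0.
But (B) is also a unit clause — contradiction.
Undo C and try C = 0.
(B') alone gives B = 0.
But (B) is also a unit clause — contradiction.
Either choice for C ends in contradiction.
Either choice for A ends in contradiction.
No assignment satisfies every clause.

No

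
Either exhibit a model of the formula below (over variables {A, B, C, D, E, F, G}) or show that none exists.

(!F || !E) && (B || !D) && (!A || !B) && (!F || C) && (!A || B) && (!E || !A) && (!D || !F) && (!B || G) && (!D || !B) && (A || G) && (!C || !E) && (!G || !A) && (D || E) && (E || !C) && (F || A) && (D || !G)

UNSATISFIABLE

Branch on F: set F = false.
Unit clause (A) forces A = true.
Unit clause (!B) forces B = false.
That conflicts with the unit clause (B).
So F must be the other value — set F = true.
Unit clause (!E) forces E = false.
Unit clause (C) forces C = true.
That conflicts with the unit clause (!C).
Either choice for F ends in contradiction.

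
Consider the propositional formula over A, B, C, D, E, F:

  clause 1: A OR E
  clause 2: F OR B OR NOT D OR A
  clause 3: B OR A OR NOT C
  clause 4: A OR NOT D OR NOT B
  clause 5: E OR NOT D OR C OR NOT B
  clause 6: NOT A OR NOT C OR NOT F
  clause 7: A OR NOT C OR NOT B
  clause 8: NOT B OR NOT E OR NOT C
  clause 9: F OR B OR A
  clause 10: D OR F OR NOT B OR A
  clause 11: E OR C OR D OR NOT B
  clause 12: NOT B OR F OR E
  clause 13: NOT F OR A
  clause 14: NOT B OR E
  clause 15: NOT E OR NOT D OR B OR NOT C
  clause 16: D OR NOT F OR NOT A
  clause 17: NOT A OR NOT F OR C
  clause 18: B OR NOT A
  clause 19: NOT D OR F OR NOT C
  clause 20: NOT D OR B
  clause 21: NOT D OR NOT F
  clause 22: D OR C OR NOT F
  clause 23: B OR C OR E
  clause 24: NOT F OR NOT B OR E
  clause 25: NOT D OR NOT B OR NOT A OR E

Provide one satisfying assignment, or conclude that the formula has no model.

Suppose A = true.
(B) alone gives B = true.
(E) alone gives E = true.
(NOT C) alone gives C = false.
(NOT F) alone gives F = false.
No clause remains; D is free.

A=true; B=true; C=false; D=true; E=true; F=false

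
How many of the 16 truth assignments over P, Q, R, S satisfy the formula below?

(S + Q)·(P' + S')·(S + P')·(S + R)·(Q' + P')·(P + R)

There are 2^4 = 16 truth assignments over (P, Q, R, S).
Check each against the 6 clauses (columns in the order P, Q, R, S):
  F F F F  ✗ fails (S + Q)
  F F F T  ✗ fails (P + R)
  F F T F  ✗ fails (S + Q)
  F F T T  ✓ satisfies all
  F T F F  ✗ fails (S + R)
  F T F T  ✗ fails (P + R)
  F T T F  ✓ satisfies all
  F T T T  ✓ satisfies all
  T F F F  ✗ fails (S + Q)
  T F F T  ✗ fails (P' + S')
  T F T F  ✗ fails (S + Q)
  T F T T  ✗ fails (P' + S')
  T T F F  ✗ fails (S + P')
  T T F T  ✗ fails (P' + S')
  T T T F  ✗ fails (S + P')
  T T T T  ✗ fails (P' + S')
3 of the 16 rows are models.

3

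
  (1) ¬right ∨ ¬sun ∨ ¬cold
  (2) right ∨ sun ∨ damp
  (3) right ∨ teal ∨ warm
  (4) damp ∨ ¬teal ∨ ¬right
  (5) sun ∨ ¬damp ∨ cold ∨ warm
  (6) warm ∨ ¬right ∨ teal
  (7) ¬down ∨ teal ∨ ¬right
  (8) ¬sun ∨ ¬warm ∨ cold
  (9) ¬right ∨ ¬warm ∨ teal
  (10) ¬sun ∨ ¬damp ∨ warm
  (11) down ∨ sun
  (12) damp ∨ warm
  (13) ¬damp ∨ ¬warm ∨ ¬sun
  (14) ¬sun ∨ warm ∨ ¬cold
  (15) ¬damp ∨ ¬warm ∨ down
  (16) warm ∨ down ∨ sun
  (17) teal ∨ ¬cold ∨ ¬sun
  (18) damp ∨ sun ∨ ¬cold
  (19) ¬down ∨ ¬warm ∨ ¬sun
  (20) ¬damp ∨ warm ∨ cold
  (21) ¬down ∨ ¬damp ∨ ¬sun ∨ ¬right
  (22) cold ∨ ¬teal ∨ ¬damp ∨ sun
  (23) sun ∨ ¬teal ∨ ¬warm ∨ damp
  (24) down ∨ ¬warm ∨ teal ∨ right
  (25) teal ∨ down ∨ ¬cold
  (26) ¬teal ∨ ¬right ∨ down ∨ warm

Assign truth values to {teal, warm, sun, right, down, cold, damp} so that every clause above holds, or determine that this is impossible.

teal: True; warm: False; sun: False; right: False; down: True; cold: True; damp: True

Try down = True.
Try teal = True.
Try damp = True.
Try sun = False.
The clause (cold) is unit, so cold = True.
No clause remains; warm, right are free.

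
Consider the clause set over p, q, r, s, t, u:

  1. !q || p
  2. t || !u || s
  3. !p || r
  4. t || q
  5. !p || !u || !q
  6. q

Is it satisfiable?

Satisfiable

(q) alone gives q = true.
(p) alone gives p = true.
(r) alone gives r = true.
(!u) alone gives u = false.
Every clause is now satisfied; s, t are unconstrained.
A satisfying assignment: p ↦ true; q ↦ true; r ↦ true; s ↦ true; t ↦ false; u ↦ false.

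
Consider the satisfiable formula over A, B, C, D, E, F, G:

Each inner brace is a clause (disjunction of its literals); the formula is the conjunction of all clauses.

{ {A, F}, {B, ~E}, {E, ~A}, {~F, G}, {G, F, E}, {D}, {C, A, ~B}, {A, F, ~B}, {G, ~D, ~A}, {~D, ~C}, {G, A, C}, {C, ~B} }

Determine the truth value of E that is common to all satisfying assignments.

False

Suppose E = 1.
The clause (B) is unit, so B = 1.
The clause (D) is unit, so D = 1.
The clause (~C) is unit, so C = 0.
But (C) is also a unit clause — contradiction.
So every satisfying assignment has E = False.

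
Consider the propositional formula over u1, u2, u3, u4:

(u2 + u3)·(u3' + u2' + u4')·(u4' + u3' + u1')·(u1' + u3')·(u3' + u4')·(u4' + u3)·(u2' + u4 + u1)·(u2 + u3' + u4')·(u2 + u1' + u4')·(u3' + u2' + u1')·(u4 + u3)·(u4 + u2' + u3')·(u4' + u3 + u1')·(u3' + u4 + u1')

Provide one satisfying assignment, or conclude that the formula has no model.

u1: 0; u2: 0; u3: 1; u4: 0

Try u2 = 0.
Unit clause (u3) forces u3 = 1.
Unit clause (u1') forces u1 = 0.
Unit clause (u4') forces u4 = 0.
Every clause now holds.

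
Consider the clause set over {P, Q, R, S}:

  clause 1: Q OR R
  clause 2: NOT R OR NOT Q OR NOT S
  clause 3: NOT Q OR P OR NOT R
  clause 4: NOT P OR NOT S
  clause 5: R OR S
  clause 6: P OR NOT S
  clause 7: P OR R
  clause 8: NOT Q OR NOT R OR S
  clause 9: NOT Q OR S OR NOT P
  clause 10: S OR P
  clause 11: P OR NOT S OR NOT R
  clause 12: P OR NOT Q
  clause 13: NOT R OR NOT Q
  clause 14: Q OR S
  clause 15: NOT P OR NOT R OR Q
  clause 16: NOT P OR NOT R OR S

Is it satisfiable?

Branch on Q: set Q = true.
(P) alone gives P = true.
(NOT S) alone gives S = false.
Now (S) is unsatisfied and unit — conflict.
That branch fails; take Q = false instead.
(R) alone gives R = true.
(S) alone gives S = true.
(NOT P) alone gives P = false.
Now (P) is unsatisfied and unit — conflict.
Either choice for Q ends in contradiction.
No assignment satisfies every clause.

No, unsatisfiable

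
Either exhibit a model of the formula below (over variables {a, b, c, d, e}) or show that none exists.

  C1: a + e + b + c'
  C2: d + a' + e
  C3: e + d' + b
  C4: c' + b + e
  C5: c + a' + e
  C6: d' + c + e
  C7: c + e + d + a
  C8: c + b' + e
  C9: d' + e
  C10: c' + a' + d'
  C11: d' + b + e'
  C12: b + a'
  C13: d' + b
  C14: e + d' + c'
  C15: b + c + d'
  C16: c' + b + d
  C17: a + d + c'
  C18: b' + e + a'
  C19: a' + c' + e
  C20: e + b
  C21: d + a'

Try d = 0.
Unit clause (a') forces a = 0.
Unit clause (c') forces c = 0.
Unit clause (e) forces e = 1.
No clause remains; b is free.

a ↦ 0, b ↦ 0, c ↦ 0, d ↦ 0, e ↦ 1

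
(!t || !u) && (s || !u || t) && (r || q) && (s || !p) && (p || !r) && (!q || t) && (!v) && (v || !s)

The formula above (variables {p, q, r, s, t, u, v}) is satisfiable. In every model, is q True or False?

Suppose q = false.
Unit clause (r) forces r = true.
Unit clause (p) forces p = true.
Unit clause (s) forces s = true.
Unit clause (!v) forces v = false.
That conflicts with the unit clause (v).
So every satisfying assignment has q = True.

True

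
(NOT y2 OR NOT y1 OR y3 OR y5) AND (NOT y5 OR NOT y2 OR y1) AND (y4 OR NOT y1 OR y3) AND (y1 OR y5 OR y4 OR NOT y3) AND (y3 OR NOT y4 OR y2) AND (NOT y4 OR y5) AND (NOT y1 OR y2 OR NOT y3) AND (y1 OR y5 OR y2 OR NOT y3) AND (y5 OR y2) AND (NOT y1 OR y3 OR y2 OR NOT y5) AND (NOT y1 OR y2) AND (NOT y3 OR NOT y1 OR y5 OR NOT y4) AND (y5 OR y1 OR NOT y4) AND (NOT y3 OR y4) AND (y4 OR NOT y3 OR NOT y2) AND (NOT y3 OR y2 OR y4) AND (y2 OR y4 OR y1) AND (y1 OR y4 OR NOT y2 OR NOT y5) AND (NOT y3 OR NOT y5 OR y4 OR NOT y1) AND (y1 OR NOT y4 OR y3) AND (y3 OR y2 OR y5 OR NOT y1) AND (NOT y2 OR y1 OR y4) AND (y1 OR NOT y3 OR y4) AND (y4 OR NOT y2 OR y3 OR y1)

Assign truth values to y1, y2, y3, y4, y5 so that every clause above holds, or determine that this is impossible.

y1=true,  y2=true,  y3=true,  y4=true,  y5=true

Case y4 = true:
The clause (y5) is unit, so y5 = true.
Case y2 = true:
The clause (y1) is unit, so y1 = true.
No clause remains; y3 is free.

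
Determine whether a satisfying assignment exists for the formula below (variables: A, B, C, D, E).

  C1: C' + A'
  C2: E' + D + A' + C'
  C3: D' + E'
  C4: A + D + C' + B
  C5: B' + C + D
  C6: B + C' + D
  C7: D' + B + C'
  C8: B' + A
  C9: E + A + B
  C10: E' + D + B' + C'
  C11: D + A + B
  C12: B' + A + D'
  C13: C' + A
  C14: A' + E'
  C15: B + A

Yes

Suppose C = 0.
Suppose D = 1.
The clause (E') is unit, so E = 0.
Suppose B = 0.
The clause (A) is unit, so A = 1.
All clauses are satisfied.
A satisfying assignment: A: 1,  B: 0,  C: 0,  D: 1,  E: 0.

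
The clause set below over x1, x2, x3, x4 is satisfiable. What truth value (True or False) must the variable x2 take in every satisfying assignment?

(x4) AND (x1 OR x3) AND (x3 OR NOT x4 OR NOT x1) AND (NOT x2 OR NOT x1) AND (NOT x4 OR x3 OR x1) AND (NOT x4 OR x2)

True

Suppose x2 = false.
The clause (x4) is unit, so x4 = true.
But (NOT x4) is also a unit clause — contradiction.
So every satisfying assignment has x2 = True.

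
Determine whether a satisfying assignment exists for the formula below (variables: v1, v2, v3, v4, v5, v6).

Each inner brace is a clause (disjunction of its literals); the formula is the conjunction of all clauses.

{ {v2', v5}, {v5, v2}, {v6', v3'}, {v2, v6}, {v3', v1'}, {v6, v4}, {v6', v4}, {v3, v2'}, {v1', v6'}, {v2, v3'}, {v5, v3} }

Try v2 = 1.
(v5) alone gives v5 = 1.
(v3) alone gives v3 = 1.
(v6') alone gives v6 = 0.
(v1') alone gives v1 = 0.
(v4) alone gives v4 = 1.
This assignment satisfies each clause.
A satisfying assignment: v1: 0, v2: 1, v3: 1, v4: 1, v5: 1, v6: 0.

Yes, satisfiable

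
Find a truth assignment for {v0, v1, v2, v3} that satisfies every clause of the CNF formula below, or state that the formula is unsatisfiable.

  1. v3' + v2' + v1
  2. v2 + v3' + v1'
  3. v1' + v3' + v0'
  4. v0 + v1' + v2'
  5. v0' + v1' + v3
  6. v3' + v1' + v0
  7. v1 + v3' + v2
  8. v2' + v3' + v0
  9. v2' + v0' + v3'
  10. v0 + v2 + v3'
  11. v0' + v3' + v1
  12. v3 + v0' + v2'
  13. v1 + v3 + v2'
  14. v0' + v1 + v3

v0 ↦ 0,  v1 ↦ 0,  v2 ↦ 0,  v3 ↦ 0

Branch on v3: set v3 = 0.
Branch on v0: set v0 = 0.
Branch on v1: set v1 = 0.
The clause (v2') is unit, so v2 = 0.
This assignment satisfies each clause.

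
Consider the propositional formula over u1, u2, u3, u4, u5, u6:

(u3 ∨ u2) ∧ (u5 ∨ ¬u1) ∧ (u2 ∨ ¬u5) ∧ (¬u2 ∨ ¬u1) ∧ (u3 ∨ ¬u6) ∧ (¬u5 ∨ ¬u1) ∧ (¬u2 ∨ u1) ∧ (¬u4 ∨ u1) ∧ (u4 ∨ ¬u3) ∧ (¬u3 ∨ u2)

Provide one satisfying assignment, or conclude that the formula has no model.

UNSATISFIABLE

Case u3 = True:
Unit clause (u4) forces u4 = True.
Unit clause (u1) forces u1 = True.
Unit clause (u5) forces u5 = True.
But (¬u5) is also a unit clause — contradiction.
Undo u3 and try u3 = False.
Unit clause (u2) forces u2 = True.
Unit clause (¬u1) forces u1 = False.
But (u1) is also a unit clause — contradiction.
Either choice for u3 ends in contradiction.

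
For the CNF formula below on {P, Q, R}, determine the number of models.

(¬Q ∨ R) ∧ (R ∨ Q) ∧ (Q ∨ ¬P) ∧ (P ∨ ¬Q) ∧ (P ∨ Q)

1

There are 2^3 = 8 truth assignments over (P, Q, R).
Split on Q. With Q = True, the clauses containing Q are satisfied and ¬Q drops from the rest; 1 of the 2^2 = 4 assignments to the other variables satisfy what remains.
With Q = False, by the same count on the reduced clause set, 0 assignments work.
Total: 1 + 0 = 1.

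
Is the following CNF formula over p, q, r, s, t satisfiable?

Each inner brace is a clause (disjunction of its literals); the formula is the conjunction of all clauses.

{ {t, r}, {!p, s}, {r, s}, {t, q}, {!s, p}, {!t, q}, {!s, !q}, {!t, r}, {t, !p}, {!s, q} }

Satisfiable

Branch on t: set t = false.
From the singleton clause (r), r = true.
From the singleton clause (q), q = true.
From the singleton clause (!s), s = false.
From the singleton clause (!p), p = false.
This assignment satisfies each clause.
A satisfying assignment: p ↦ false,  q ↦ true,  r ↦ true,  s ↦ false,  t ↦ false.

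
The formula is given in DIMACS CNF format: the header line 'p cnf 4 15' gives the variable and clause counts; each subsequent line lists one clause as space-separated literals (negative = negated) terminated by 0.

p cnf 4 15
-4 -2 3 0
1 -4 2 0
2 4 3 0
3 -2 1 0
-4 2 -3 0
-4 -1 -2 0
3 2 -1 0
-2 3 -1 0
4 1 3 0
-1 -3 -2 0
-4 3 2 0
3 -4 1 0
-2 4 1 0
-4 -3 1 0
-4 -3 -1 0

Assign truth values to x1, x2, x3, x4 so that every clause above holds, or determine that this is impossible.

Branch on x4: set x4 = False.
Branch on x2: set x2 = False.
The clause (x3) is unit, so x3 = True.
Every clause is now satisfied; x1 is unconstrained.

x1: False, x2: False, x3: True, x4: False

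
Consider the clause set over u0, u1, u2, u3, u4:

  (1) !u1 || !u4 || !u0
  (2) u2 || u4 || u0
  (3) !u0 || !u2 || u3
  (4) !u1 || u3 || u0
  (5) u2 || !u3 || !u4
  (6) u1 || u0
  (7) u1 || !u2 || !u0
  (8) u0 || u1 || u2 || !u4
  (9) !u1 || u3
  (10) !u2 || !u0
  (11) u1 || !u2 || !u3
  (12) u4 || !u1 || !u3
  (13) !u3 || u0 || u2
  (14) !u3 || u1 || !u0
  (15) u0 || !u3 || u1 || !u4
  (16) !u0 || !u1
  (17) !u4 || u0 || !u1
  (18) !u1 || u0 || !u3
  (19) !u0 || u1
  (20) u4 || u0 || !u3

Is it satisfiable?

No, unsatisfiable

Case u1 = true:
From the singleton clause (u3), u3 = true.
From the singleton clause (u4), u4 = true.
From the singleton clause (!u0), u0 = false.
That conflicts with the unit clause (u0).
So u1 must be the other value — set u1 = false.
From the singleton clause (u0), u0 = true.
That conflicts with the unit clause (!u0).
Both values of u1 lead to a conflict.
No assignment satisfies every clause.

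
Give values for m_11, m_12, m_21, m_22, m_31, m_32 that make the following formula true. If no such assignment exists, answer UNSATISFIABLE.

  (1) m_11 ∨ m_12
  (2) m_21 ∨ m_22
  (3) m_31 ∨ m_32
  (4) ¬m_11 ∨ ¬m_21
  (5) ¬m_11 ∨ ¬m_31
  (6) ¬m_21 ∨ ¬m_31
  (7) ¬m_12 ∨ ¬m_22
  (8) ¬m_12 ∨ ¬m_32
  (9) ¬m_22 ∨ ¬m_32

Case m_11 = True:
(¬m_21) alone gives m_21 = False.
(m_22) alone gives m_22 = True.
(¬m_31) alone gives m_31 = False.
(m_32) alone gives m_32 = True.
Now (¬m_32) is unsatisfied and unit — conflict.
So m_11 must be the other value — set m_11 = False.
(m_12) alone gives m_12 = True.
(¬m_22) alone gives m_22 = False.
(m_21) alone gives m_21 = True.
(¬m_31) alone gives m_31 = False.
(m_32) alone gives m_32 = True.
Now (¬m_32) is unsatisfied and unit — conflict.
Both values of m_11 lead to a conflict.

UNSATISFIABLE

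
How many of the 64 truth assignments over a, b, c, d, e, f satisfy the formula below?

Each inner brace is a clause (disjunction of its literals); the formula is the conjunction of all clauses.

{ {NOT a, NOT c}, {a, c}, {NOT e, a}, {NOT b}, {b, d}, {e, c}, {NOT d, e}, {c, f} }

1

There are 2^6 = 64 truth assignments over (a, b, c, d, e, f).
Split on b. With b = true, the clauses containing b are satisfied and NOT b drops from the rest; 0 of the 2^5 = 32 assignments to the other variables satisfy what remains.
With b = false, by the same count on the reduced clause set, 1 assignment works.
Total: 0 + 1 = 1.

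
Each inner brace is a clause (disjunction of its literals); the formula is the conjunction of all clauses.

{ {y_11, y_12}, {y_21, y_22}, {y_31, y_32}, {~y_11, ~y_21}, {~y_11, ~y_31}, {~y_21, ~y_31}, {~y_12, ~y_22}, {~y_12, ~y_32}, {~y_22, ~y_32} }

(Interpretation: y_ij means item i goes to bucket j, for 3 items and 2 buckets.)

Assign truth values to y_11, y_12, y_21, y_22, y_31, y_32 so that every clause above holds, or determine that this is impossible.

Case y_11 = 1:
Unit clause (~y_21) forces y_21 = 0.
Unit clause (y_22) forces y_22 = 1.
Unit clause (~y_31) forces y_31 = 0.
Unit clause (y_32) forces y_32 = 1.
But (~y_32) is also a unit clause — contradiction.
That branch fails; take y_11 = 0 instead.
Unit clause (y_12) forces y_12 = 1.
Unit clause (~y_22) forces y_22 = 0.
Unit clause (y_21) forces y_21 = 1.
Unit clause (~y_31) forces y_31 = 0.
Unit clause (y_32) forces y_32 = 1.
But (~y_32) is also a unit clause — contradiction.
Either choice for y_11 ends in contradiction.

UNSATISFIABLE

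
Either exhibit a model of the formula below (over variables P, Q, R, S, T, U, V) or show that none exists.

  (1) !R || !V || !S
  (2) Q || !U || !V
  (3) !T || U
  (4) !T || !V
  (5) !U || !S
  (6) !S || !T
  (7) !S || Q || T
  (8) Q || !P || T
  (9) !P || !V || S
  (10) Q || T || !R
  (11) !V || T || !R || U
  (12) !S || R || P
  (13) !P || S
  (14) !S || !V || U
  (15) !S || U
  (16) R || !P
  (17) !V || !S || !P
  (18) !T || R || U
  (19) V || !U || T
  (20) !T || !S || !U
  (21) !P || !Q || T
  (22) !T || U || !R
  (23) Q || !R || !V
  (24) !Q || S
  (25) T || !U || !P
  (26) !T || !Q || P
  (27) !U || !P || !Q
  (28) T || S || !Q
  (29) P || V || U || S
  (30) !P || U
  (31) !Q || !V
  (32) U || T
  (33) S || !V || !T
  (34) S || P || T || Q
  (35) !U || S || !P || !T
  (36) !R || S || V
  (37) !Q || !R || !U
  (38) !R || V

Suppose T = true.
The clause (U) is unit, so U = true.
The clause (!V) is unit, so V = false.
The clause (!S) is unit, so S = false.
The clause (!P) is unit, so P = false.
The clause (!Q) is unit, so Q = false.
The clause (!R) is unit, so R = false.
All clauses are satisfied.

P ↦ false, Q ↦ false, R ↦ false, S ↦ false, T ↦ true, U ↦ true, V ↦ false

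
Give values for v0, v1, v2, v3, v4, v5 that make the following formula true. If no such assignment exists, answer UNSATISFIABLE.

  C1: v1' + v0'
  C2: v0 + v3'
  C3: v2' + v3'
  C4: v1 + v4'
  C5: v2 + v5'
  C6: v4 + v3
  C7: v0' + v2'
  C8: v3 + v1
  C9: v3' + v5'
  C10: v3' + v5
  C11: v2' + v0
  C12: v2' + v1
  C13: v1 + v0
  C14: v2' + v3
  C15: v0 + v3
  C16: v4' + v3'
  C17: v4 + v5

UNSATISFIABLE

Try v1 = 0.
Unit clause (v4') forces v4 = 0.
Unit clause (v3) forces v3 = 1.
Unit clause (v0) forces v0 = 1.
Unit clause (v2') forces v2 = 0.
Unit clause (v5') forces v5 = 0.
Now (v5) is unsatisfied and unit — conflict.
Backtrack on v1: now try v1 = 1.
Unit clause (v0') forces v0 = 0.
Unit clause (v3') forces v3 = 0.
Now (v3) is unsatisfied and unit — conflict.
Both values of v1 lead to a conflict.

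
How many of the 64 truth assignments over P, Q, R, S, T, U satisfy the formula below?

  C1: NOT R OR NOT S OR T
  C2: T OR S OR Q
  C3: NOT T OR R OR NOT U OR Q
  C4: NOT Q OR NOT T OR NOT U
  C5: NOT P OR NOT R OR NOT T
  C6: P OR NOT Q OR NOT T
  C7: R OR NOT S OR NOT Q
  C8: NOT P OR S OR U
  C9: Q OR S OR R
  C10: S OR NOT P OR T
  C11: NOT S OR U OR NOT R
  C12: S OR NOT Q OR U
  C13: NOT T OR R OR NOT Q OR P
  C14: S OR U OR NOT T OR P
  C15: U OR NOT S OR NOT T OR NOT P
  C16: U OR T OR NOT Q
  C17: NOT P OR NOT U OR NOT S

8

There are 2^6 = 64 truth assignments over (P, Q, R, S, T, U).
Split on Q. With Q = true, the clauses containing Q are satisfied and NOT Q drops from the rest; 2 of the 2^5 = 32 assignments to the other variables satisfy what remains.
With Q = false, by the same count on the reduced clause set, 6 assignments work.
(One model: P=F, Q=F, R=F, S=T, T=F, U=F.)
Total: 2 + 6 = 8.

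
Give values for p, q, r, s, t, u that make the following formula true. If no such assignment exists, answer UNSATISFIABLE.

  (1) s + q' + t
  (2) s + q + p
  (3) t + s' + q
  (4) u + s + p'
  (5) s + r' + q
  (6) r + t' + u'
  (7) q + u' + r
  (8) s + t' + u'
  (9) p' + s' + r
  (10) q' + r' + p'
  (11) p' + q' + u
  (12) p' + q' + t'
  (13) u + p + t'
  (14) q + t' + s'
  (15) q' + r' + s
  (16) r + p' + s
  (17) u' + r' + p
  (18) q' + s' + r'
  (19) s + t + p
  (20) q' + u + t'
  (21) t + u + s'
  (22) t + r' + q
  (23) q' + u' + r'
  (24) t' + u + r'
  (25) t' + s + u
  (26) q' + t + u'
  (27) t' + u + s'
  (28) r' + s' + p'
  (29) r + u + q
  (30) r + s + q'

UNSATISFIABLE

Suppose s = 1.
Suppose t = 1.
Unit clause (q) forces q = 1.
Unit clause (p') forces p = 0.
Unit clause (u) forces u = 1.
Unit clause (r) forces r = 1.
But (r') is also a unit clause — contradiction.
Undo t and try t = 0.
Unit clause (q) forces q = 1.
Unit clause (r') forces r = 0.
Unit clause (p') forces p = 0.
Unit clause (u) forces u = 1.
But (u') is also a unit clause — contradiction.
Both values of t lead to a conflict.
Undo s and try s = 0.
Suppose q = 0.
Unit clause (p) forces p = 1.
Unit clause (u) forces u = 1.
Unit clause (r') forces r = 0.
But (r) is also a unit clause — contradiction.
Undo q and try q = 1.
Unit clause (t) forces t = 1.
Unit clause (u') forces u = 0.
But (u) is also a unit clause — contradiction.
Both values of q lead to a conflict.
Both values of s lead to a conflict.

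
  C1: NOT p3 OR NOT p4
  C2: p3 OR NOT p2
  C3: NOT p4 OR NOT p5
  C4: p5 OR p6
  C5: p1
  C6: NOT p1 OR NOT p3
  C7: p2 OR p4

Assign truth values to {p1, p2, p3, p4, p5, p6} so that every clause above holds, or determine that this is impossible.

From the singleton clause (p1), p1 = true.
From the singleton clause (NOT p3), p3 = false.
From the singleton clause (NOT p2), p2 = false.
From the singleton clause (p4), p4 = true.
From the singleton clause (NOT p5), p5 = false.
From the singleton clause (p6), p6 = true.
All clauses are satisfied.

p1 ↦ true; p2 ↦ false; p3 ↦ false; p4 ↦ true; p5 ↦ false; p6 ↦ true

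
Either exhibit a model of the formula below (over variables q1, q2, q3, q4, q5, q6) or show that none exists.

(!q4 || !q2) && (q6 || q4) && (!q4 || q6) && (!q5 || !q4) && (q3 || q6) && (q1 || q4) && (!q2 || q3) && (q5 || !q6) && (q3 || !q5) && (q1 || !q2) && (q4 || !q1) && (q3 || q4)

Branch on q4: set q4 = false.
From the singleton clause (q6), q6 = true.
From the singleton clause (q1), q1 = true.
That conflicts with the unit clause (!q1).
Undo q4 and try q4 = true.
From the singleton clause (!q2), q2 = false.
From the singleton clause (q6), q6 = true.
From the singleton clause (!q5), q5 = false.
That conflicts with the unit clause (q5).
Both values of q4 lead to a conflict.

UNSATISFIABLE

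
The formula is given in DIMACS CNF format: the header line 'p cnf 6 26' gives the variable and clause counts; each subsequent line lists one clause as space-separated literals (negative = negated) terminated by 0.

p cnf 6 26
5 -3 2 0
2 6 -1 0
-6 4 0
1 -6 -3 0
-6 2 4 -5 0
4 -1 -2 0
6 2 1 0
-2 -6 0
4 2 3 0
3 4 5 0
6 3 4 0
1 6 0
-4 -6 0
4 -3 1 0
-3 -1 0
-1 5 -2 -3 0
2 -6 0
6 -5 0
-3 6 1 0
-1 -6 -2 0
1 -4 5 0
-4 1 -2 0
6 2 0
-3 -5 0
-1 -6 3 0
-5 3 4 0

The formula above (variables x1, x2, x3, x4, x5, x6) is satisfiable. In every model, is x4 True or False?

Suppose x4 = False.
The clause (¬x6) is unit, so x6 = False.
The clause (x3) is unit, so x3 = True.
The clause (x1) is unit, so x1 = True.
But (¬x1) is also a unit clause — contradiction.
So every satisfying assignment has x4 = True.

True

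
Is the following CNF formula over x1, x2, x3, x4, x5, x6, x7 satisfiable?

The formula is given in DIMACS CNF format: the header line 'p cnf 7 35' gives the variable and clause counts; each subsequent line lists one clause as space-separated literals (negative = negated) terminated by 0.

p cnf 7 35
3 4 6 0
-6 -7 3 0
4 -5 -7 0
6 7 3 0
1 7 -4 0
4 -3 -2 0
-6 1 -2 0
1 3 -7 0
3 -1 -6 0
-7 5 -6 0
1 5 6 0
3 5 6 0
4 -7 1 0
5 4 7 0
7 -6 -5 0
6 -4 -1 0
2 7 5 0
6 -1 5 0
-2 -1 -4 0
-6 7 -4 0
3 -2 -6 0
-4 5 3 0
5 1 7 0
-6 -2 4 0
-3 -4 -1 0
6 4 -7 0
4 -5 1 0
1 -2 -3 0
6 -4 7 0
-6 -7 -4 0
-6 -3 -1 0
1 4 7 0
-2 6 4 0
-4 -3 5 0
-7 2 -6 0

Case x3 = True:
Case x4 = True:
From the singleton clause (¬x1), x1 = False.
From the singleton clause (x7), x7 = True.
From the singleton clause (¬x2), x2 = False.
From the singleton clause (¬x6), x6 = False.
From the singleton clause (x5), x5 = True.
This assignment satisfies each clause.
A satisfying assignment: x1: False, x2: False, x3: True, x4: True, x5: True, x6: False, x7: True.

Yes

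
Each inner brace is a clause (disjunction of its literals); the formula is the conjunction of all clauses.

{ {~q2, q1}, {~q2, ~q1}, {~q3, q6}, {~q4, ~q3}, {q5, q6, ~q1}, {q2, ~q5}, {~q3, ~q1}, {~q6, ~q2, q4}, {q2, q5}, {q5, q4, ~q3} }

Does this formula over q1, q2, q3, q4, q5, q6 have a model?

Suppose q2 = 0.
(~q5) alone gives q5 = 0.
Now (q5) is unsatisfied and unit — conflict.
That branch fails; take q2 = 1 instead.
(q1) alone gives q1 = 1.
Now (~q1) is unsatisfied and unit — conflict.
Neither q2 = 1 nor q2 = 0 works.
No assignment satisfies every clause.

No, unsatisfiable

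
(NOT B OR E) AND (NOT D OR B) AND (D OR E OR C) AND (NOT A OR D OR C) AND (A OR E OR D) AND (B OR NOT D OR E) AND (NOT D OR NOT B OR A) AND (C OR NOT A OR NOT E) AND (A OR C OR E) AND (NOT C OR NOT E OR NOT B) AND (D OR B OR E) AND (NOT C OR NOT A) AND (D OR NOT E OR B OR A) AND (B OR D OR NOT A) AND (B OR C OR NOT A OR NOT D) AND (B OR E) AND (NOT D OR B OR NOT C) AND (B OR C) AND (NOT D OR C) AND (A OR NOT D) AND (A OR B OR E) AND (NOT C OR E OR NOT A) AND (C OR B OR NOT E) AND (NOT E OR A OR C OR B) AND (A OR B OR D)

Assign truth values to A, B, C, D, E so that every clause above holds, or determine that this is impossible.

A=false, B=true, C=false, D=false, E=true

Branch on B: set B = true.
Unit clause (E) forces E = true.
Unit clause (NOT C) forces C = false.
Unit clause (NOT A) forces A = false.
Unit clause (NOT D) forces D = false.
All clauses are satisfied.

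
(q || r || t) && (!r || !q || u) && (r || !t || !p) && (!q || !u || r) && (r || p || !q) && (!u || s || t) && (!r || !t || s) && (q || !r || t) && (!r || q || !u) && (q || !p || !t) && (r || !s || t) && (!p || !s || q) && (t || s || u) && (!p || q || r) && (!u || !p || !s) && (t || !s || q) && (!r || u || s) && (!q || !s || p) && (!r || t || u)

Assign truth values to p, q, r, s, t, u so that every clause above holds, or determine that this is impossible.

p ↦ false; q ↦ false; r ↦ false; s ↦ true; t ↦ true; u ↦ true

Branch on q: set q = false.
Branch on r: set r = false.
Unit clause (t) forces t = true.
Unit clause (!p) forces p = false.
All clauses hold; s, u can take either value.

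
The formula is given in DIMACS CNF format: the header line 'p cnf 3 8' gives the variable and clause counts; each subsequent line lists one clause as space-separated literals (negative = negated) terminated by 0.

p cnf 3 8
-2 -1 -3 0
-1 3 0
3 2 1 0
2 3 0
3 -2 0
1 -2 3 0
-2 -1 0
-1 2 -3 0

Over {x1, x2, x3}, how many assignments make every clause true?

2

There are 2^3 = 8 truth assignments over (x1, x2, x3).
Split on x2. With x2 = True, the clauses containing x2 are satisfied and ¬x2 drops from the rest; 1 of the 2^2 = 4 assignments to the other variables satisfy what remains.
With x2 = False, by the same count on the reduced clause set, 1 assignment works.
(One model: x1=F, x2=F, x3=T.)
Total: 1 + 1 = 2.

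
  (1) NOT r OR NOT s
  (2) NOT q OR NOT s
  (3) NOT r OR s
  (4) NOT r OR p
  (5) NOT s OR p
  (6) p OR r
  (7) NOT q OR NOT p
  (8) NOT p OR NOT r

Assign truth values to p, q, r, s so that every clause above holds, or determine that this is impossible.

p=true; q=false; r=false; s=false

Case r = false:
(p) alone gives p = true.
(NOT q) alone gives q = false.
All clauses hold; s can take either value.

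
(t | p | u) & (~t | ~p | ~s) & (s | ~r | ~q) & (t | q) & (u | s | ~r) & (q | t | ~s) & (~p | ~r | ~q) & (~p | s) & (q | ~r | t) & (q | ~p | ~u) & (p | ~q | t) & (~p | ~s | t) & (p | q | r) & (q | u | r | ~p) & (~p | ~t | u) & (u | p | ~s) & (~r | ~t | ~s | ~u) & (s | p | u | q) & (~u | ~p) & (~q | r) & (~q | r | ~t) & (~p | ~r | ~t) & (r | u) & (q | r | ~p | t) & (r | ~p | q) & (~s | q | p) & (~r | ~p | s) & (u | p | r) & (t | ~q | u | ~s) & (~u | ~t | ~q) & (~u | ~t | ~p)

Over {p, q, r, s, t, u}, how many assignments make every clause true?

There are 2^6 = 64 truth assignments over (p, q, r, s, t, u).
Split on s. With s = 1, the clauses containing s are satisfied and ~s drops from the rest; 0 of the 2^5 = 32 assignments to the other variables satisfy what remains.
With s = 0, by the same count on the reduced clause set, 1 assignment works.
(One model: p=F, q=F, r=T, s=F, t=T, u=T.)
Total: 0 + 1 = 1.

1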